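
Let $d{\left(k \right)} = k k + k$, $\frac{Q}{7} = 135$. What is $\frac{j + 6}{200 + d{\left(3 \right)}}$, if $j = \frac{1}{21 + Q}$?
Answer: $\frac{5797}{204792} \approx 0.028307$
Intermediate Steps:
$Q = 945$ ($Q = 7 \cdot 135 = 945$)
$d{\left(k \right)} = k + k^{2}$ ($d{\left(k \right)} = k^{2} + k = k + k^{2}$)
$j = \frac{1}{966}$ ($j = \frac{1}{21 + 945} = \frac{1}{966} \approx 0.0010352$)
$\frac{j + 6}{200 + d{\left(3 \right)}} = \frac{\frac{1}{966} + 6}{200 + 3 \left(1 + 3\right)} = \frac{5797}{966 \left(200 + 3 \cdot 4\right)} = \frac{5797}{966 \left(200 + 12\right)} = \frac{5797}{966 \cdot 212} = \frac{5797}{966} \cdot \frac{1}{212} = \frac{5797}{204792}$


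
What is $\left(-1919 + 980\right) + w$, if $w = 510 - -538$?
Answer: $109$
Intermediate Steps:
$w = 1048$ ($w = 510 + 538 = 1048$)
$\left(-1919 + 980\right) + w = \left(-1919 + 980\right) + 1048 = -939 + 1048 = 109$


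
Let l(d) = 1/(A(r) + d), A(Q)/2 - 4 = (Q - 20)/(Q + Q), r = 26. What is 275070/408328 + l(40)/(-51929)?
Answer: 4478065840273/6647474287212 ≈ 0.67365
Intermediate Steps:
A(Q) = 8 + (-20 + Q)/Q (A(Q) = 8 + 2*((Q - 20)/(Q + Q)) = 8 + 2*((-20 + Q)/((2*Q))) = 8 + 2*((-20 + Q)*(1/(2*Q))) = 8 + 2*((-20 + Q)/(2*Q)) = 8 + (-20 + Q)/Q)
l(d) = 1/(107/13 + d) (l(d) = 1/((9 - 20/26) + d) = 1/((9 - 20*1/26) + d) = 1/((9 - 10/13) + d) = 1/(107/13 + d))
275070/408328 + l(40)/(-51929) = 275070/408328 + (13/(107 + 13*40))/(-51929) = 275070*(1/408328) + (13/(107 + 520))*(-1/51929) = 137535/204164 + (13/627)*(-1/51929) = 137535/204164 - 13/32559483 = 4478065840273/6647474287212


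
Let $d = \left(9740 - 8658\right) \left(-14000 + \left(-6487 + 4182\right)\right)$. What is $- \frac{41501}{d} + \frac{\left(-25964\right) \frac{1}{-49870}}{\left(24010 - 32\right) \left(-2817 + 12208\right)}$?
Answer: $\frac{4660399564417759}{1981126597165513026} \approx 0.0023524$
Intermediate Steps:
$d = -17642010$ ($d = 1082 \left(-14000 - 2305\right) = 1082 \left(-16305\right) = -17642010$)
$- \frac{41501}{d} + \frac{\left(-25964\right) \frac{1}{-49870}}{\left(24010 - 32\right) \left(-2817 + 12208\right)} = - \frac{41501}{-17642010} + \frac{\left(-25964\right) \frac{1}{-49870}}{\left(24010 - 32\right) \left(-2817 + 12208\right)} = \left(-41501\right) \left(- \frac{1}{17642010}\right) + \frac{\left(-25964\right) \left(- \frac{1}{49870}\right)}{23978 \cdot 9391} = \frac{41501}{17642010} + \frac{12982}{24935 \cdot 225177398} = \frac{41501}{17642010} + \frac{12982}{24935} \cdot \frac{1}{225177398} = \frac{41501}{17642010} + \frac{6491}{2807399209565} = \frac{4660399564417759}{1981126597165513026}$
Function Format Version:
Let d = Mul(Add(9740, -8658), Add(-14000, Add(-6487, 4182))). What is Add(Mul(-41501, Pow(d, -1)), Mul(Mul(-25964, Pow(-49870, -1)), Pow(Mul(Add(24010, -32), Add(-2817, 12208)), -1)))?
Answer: Rational(4660399564417759, 1981126597165513026) ≈ 0.0023524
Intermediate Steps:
d = -17642010 (d = Mul(1082, Add(-14000, -2305)) = Mul(1082, -16305) = -17642010)
Add(Mul(-41501, Pow(d, -1)), Mul(Mul(-25964, Pow(-49870, -1)), Pow(Mul(Add(24010, -32), Add(-2817, 12208)), -1))) = Add(Mul(-41501, Pow(-17642010, -1)), Mul(Mul(-25964, Pow(-49870, -1)), Pow(Mul(Add(24010, -32), Add(-2817, 12208)), -1))) = Add(Mul(-41501, Rational(-1, 17642010)), Mul(Mul(-25964, Rational(-1, 49870)), Pow(Mul(23978, 9391), -1))) = Add(Rational(41501, 17642010), Mul(Rational(12982, 24935), Pow(225177398, -1))) = Add(Rational(41501, 17642010), Mul(Rational(12982, 24935), Rational(1, 225177398))) = Add(Rational(41501, 17642010), Rational(6491, 2807399209565)) = Rational(4660399564417759, 1981126597165513026)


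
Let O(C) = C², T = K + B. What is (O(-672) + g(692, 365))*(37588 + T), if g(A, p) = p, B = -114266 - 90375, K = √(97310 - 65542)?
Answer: -75499436297 + 17174062*√22 ≈ -7.5419e+10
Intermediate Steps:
K = 38*√22 (K = √31768 = 38*√22 ≈ 178.24)
B = -204641
T = -204641 + 38*√22 (T = 38*√22 - 204641 = -204641 + 38*√22 ≈ -2.0446e+5)
(O(-672) + g(692, 365))*(37588 + T) = ((-672)² + 365)*(37588 + (-204641 + 38*√22)) = (451584 + 365)*(-167053 + 38*√22) = 451949*(-167053 + 38*√22) = -75499436297 + 17174062*√22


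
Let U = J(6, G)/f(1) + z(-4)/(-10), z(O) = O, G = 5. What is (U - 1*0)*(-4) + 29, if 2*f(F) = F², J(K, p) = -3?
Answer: 257/5 ≈ 51.400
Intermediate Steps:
f(F) = F²/2
U = -28/5 (U = -3/((½)*1²) - 4/(-10) = -3/((½)*1) - 4*(-⅒) = -3/½ + ⅖ = -3*2 + ⅖ = -6 + ⅖ = -28/5 ≈ -5.6000)
(U - 1*0)*(-4) + 29 = (-28/5 - 1*0)*(-4) + 29 = (-28/5 + 0)*(-4) + 29 = -28/5*(-4) + 29 = 112/5 + 29 = 257/5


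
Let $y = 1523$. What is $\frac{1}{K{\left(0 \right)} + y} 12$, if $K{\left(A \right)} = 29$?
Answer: $\frac{3}{388} \approx 0.007732$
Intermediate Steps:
$\frac{1}{K{\left(0 \right)} + y} 12 = \frac{1}{29 + 1523} \cdot 12 = \frac{1}{1552} \cdot 12 = \frac{3}{388}$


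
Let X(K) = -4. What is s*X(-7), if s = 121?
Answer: -484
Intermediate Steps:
s*X(-7) = 121*(-4) = -484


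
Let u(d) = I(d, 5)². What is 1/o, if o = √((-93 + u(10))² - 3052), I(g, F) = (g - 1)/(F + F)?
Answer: 100*√54469961/54469961 ≈ 0.013549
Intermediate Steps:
I(g, F) = (-1 + g)/(2*F) (I(g, F) = (-1 + g)/((2*F)) = (-1 + g)*(1/(2*F)) = (-1 + g)/(2*F))
u(d) = (-⅒ + d/10)² (u(d) = ((½)*(-1 + d)/5)² = ((½)*(⅕)*(-1 + d))² = (-⅒ + d/10)²)
o = √54469961/100 (o = √((-93 + (-1 + 10)²/100)² - 3052) = √((-93 + (1/100)*9²)² - 3052) = √((-93 + (1/100)*81)² - 3052) = √((-93 + 81/100)² - 3052) = √((-9219/100)² - 3052) = √(84989961/10000 - 3052) = √(54469961/10000) = √54469961/100 ≈ 73.804)
1/o = 1/(√54469961/100) = 100*√54469961/54469961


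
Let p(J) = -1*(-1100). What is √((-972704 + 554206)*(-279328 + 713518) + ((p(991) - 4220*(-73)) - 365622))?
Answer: I*√181707703082 ≈ 4.2627e+5*I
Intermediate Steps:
p(J) = 1100
√((-972704 + 554206)*(-279328 + 713518) + ((p(991) - 4220*(-73)) - 365622)) = √((-972704 + 554206)*(-279328 + 713518) + ((1100 - 4220*(-73)) - 365622)) = √(-418498*434190 + ((1100 + 308060) - 365622)) = √(-181707646620 + (309160 - 365622)) = √(-181707646620 - 56462) = √(-181707703082) = I*√181707703082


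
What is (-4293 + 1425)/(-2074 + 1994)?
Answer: 717/20 ≈ 35.850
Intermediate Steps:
(-4293 + 1425)/(-2074 + 1994) = -2868/(-80) = -2868*(-1/80) = 717/20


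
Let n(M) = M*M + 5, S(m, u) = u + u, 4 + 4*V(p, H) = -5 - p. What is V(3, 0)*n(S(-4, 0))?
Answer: -15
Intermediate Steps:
V(p, H) = -9/4 - p/4 (V(p, H) = -1 + (-5 - p)/4 = -1 + (-5/4 - p/4) = -9/4 - p/4)
S(m, u) = 2*u
n(M) = 5 + M² (n(M) = M² + 5 = 5 + M²)
V(3, 0)*n(S(-4, 0)) = (-9/4 - ¼*3)*(5 + (2*0)²) = (-9/4 - ¾)*(5 + 0²) = -3*(5 + 0) = -3*5 = -15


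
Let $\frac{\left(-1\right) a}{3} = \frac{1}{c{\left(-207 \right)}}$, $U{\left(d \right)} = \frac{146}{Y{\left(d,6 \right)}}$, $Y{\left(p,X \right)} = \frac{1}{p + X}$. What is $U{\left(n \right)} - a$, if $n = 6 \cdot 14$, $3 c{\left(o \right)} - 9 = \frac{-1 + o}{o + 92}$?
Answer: $\frac{16334055}{1243} \approx 13141.0$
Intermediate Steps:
$c{\left(o \right)} = 3 + \frac{-1 + o}{3 \left(92 + o\right)}$ ($c{\left(o \right)} = 3 + \frac{\left(-1 + o\right) \frac{1}{o + 92}}{3} = 3 + \frac{\left(-1 + o\right) \frac{1}{92 + o}}{3} = 3 + \frac{\frac{1}{92 + o} \left(-1 + o\right)}{3} = 3 + \frac{-1 + o}{3 \left(92 + o\right)}$)
$n = 84$
$Y{\left(p,X \right)} = \frac{1}{X + p}$
$U{\left(d \right)} = 876 + 146 d$ ($U{\left(d \right)} = \frac{146}{\frac{1}{6 + d}} = 146 \left(6 + d\right) = 876 + 146 d$)
$a = - \frac{1035}{1243}$ ($a = - \frac{3}{\frac{1}{3} \frac{1}{92 - 207} \left(827 + 10 \left(-207\right)\right)} = - \frac{3}{\frac{1}{3} \frac{1}{-115} \left(827 - 2070\right)} = - \frac{3}{\frac{1}{3} \left(- \frac{1}{115}\right) \left(-1243\right)} = - \frac{3}{\frac{1243}{345}} = \left(-3\right) \frac{345}{1243} = - \frac{1035}{1243} \approx -0.83266$)
$U{\left(n \right)} - a = \left(876 + 146 \cdot 84\right) - - \frac{1035}{1243} = \left(876 + 12264\right) + \frac{1035}{1243} = 13140 + \frac{1035}{1243} = \frac{16334055}{1243}$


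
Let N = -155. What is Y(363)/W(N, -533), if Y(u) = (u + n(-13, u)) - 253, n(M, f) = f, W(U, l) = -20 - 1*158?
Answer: -473/178 ≈ -2.6573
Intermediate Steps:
W(U, l) = -178 (W(U, l) = -20 - 158 = -178)
Y(u) = -253 + 2*u (Y(u) = (u + u) - 253 = 2*u - 253 = -253 + 2*u)
Y(363)/W(N, -533) = (-253 + 2*363)/(-178) = (-253 + 726)*(-1/178) = 473*(-1/178) = -473/178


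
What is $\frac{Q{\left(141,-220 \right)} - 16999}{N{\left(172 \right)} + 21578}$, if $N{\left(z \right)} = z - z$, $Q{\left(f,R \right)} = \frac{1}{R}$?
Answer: $- \frac{3739781}{4747160} \approx -0.78779$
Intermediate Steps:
$N{\left(z \right)} = 0$
$\frac{Q{\left(141,-220 \right)} - 16999}{N{\left(172 \right)} + 21578} = \frac{\frac{1}{-220} - 16999}{0 + 21578} = \frac{- \frac{1}{220} - 16999}{21578} = \left(- \frac{3739781}{220}\right) \frac{1}{21578} = - \frac{3739781}{4747160}$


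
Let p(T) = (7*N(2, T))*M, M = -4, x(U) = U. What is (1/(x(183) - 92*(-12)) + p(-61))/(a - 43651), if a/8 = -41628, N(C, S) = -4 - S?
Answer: 2054051/484780725 ≈ 0.0042371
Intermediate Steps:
a = -333024 (a = 8*(-41628) = -333024)
p(T) = 112 + 28*T (p(T) = (7*(-4 - T))*(-4) = (-28 - 7*T)*(-4) = 112 + 28*T)
(1/(x(183) - 92*(-12)) + p(-61))/(a - 43651) = (1/(183 - 92*(-12)) + (112 + 28*(-61)))/(-333024 - 43651) = (1/(183 + 1104) + (112 - 1708))/(-376675) = (1/1287 - 1596)*(-1/376675) = -2054051/1287*(-1/376675) = 2054051/484780725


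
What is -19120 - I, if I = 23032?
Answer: -42152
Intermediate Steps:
-19120 - I = -19120 - 1*23032 = -19120 - 23032 = -42152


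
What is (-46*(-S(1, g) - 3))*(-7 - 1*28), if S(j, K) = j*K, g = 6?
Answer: -14490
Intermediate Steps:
S(j, K) = K*j
(-46*(-S(1, g) - 3))*(-7 - 1*28) = (-46*(-6 - 3))*(-7 - 1*28) = (-46*(-1*6 - 3))*(-7 - 28) = -46*(-6 - 3)*(-35) = -46*(-9)*(-35) = 414*(-35) = -14490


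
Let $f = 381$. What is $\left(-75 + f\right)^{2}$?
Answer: $93636$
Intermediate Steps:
$\left(-75 + f\right)^{2} = \left(-75 + 381\right)^{2} = 306^{2} = 93636$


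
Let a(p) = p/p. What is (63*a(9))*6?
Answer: 378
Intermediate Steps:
a(p) = 1
(63*a(9))*6 = (63*1)*6 = 63*6 = 378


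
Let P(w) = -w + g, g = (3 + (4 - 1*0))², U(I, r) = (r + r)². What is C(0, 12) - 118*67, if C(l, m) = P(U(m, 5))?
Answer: -7957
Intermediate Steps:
U(I, r) = 4*r² (U(I, r) = (2*r)² = 4*r²)
g = 49 (g = (3 + (4 + 0))² = (3 + 4)² = 7² = 49)
P(w) = 49 - w (P(w) = -w + 49 = 49 - w)
C(l, m) = -51 (C(l, m) = 49 - 4*5² = 49 - 4*25 = 49 - 1*100 = 49 - 100 = -51)
C(0, 12) - 118*67 = -51 - 118*67 = -51 - 7906 = -7957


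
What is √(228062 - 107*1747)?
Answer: √41133 ≈ 202.81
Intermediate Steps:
√(228062 - 107*1747) = √(228062 - 186929) = √41133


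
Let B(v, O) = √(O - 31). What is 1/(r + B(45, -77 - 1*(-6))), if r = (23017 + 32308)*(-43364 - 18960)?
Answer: -1724037650/5944611637235045051 - I*√102/11889223274470090102 ≈ -2.9002e-10 - 8.4947e-19*I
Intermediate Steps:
B(v, O) = √(-31 + O)
r = -3448075300 (r = 55325*(-62324) = -3448075300)
1/(r + B(45, -77 - 1*(-6))) = 1/(-3448075300 + √(-31 + (-77 - 1*(-6)))) = 1/(-3448075300 + √(-31 + (-77 + 6))) = 1/(-3448075300 + √(-31 - 71)) = 1/(-3448075300 + √(-102)) = 1/(-3448075300 + I*√102)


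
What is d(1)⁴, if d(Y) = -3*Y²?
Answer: 81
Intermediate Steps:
d(1)⁴ = (-3*1²)⁴ = (-3*1)⁴ = (-3)⁴ = 81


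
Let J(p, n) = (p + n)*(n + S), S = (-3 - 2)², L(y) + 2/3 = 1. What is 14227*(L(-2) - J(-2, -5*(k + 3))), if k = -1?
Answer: 7696807/3 ≈ 2.5656e+6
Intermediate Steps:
L(y) = ⅓ (L(y) = -⅔ + 1 = ⅓)
S = 25 (S = (-5)² = 25)
J(p, n) = (25 + n)*(n + p) (J(p, n) = (p + n)*(n + 25) = (n + p)*(25 + n) = (25 + n)*(n + p))
14227*(L(-2) - J(-2, -5*(k + 3))) = 14227*(⅓ - ((-5*(-1 + 3))² + 25*(-5*(-1 + 3)) + 25*(-2) - 5*(-1 + 3)*(-2))) = 14227*(⅓ - ((-5*2)² + 25*(-5*2) - 50 - 5*2*(-2))) = 14227*(⅓ - ((-10)² + 25*(-10) - 50 - 10*(-2))) = 14227*(⅓ - (100 - 250 - 50 + 20)) = 14227*(⅓ - 1*(-180)) = 14227*(⅓ + 180) = 14227*(541/3) = 7696807/3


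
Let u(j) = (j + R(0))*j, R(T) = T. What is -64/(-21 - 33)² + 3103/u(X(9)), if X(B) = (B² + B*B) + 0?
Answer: 2527/26244 ≈ 0.096289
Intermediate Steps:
X(B) = 2*B² (X(B) = (B² + B²) + 0 = 2*B² + 0 = 2*B²)
u(j) = j² (u(j) = (j + 0)*j = j*j = j²)
-64/(-21 - 33)² + 3103/u(X(9)) = -64/(-21 - 33)² + 3103/((2*9²)²) = -64/((-54)²) + 3103/((2*81)²) = -64/2916 + 3103/(162²) = -64*1/2916 + 3103/26244 = -16/729 + 3103*(1/26244) = -16/729 + 3103/26244 = 2527/26244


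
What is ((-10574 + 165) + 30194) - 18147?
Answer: 1638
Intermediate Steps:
((-10574 + 165) + 30194) - 18147 = (-10409 + 30194) - 18147 = 19785 - 18147 = 1638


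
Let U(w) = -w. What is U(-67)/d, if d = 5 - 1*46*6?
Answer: -67/271 ≈ -0.24723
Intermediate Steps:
d = -271 (d = 5 - 46*6 = 5 - 276 = -271)
U(-67)/d = -1*(-67)/(-271) = 67*(-1/271) = -67/271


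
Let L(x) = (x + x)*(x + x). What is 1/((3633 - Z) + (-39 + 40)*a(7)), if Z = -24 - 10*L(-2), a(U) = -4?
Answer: 1/3813 ≈ 0.00026226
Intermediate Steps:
L(x) = 4*x² (L(x) = (2*x)*(2*x) = 4*x²)
Z = -184 (Z = -24 - 40*(-2)² = -24 - 40*4 = -24 - 10*16 = -24 - 160 = -184)
1/((3633 - Z) + (-39 + 40)*a(7)) = 1/((3633 - 1*(-184)) + (-39 + 40)*(-4)) = 1/((3633 + 184) + 1*(-4)) = 1/(3817 - 4) = 1/3813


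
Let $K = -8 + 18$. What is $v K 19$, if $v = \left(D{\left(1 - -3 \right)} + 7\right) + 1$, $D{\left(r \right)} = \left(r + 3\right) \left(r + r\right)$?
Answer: $12160$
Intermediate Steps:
$D{\left(r \right)} = 2 r \left(3 + r\right)$ ($D{\left(r \right)} = \left(3 + r\right) 2 r = 2 r \left(3 + r\right)$)
$K = 10$
$v = 64$ ($v = \left(2 \left(1 - -3\right) \left(3 + \left(1 - -3\right)\right) + 7\right) + 1 = \left(2 \left(1 + 3\right) \left(3 + \left(1 + 3\right)\right) + 7\right) + 1 = \left(2 \cdot 4 \left(3 + 4\right) + 7\right) + 1 = \left(2 \cdot 4 \cdot 7 + 7\right) + 1 = \left(56 + 7\right) + 1 = 63 + 1 = 64$)
$v K 19 = 64 \cdot 10 \cdot 19 = 640 \cdot 19 = 12160$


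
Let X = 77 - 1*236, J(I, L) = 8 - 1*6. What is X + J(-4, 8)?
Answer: -157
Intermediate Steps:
J(I, L) = 2 (J(I, L) = 8 - 6 = 2)
X = -159 (X = 77 - 236 = -159)
X + J(-4, 8) = -159 + 2 = -157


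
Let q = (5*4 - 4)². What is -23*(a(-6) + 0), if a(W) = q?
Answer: -5888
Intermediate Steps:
q = 256 (q = (20 - 4)² = 16² = 256)
a(W) = 256
-23*(a(-6) + 0) = -23*(256 + 0) = -23*256 = -5888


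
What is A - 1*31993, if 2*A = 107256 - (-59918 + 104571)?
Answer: -1383/2 ≈ -691.50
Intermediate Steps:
A = 62603/2 (A = (107256 - (-59918 + 104571))/2 = (107256 - 1*44653)/2 = (107256 - 44653)/2 = (1/2)*62603 = 62603/2 ≈ 31302.)
A - 1*31993 = 62603/2 - 1*31993 = 62603/2 - 31993 = -1383/2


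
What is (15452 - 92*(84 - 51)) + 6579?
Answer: 18995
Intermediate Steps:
(15452 - 92*(84 - 51)) + 6579 = (15452 - 92*33) + 6579 = (15452 - 3036) + 6579 = 12416 + 6579 = 18995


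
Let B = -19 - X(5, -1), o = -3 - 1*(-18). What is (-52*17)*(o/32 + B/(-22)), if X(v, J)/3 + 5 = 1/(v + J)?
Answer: -53261/88 ≈ -605.24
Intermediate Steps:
X(v, J) = -15 + 3/(J + v) (X(v, J) = -15 + 3/(v + J) = -15 + 3/(J + v))
o = 15 (o = -3 + 18 = 15)
B = -19/4 (B = -19 - 3*(1 - 5*(-1) - 5*5)/(-1 + 5) = -19 - 3*(1 + 5 - 25)/4 = -19 - 3*(-19)/4 = -19 - 1*(-57/4) = -19 + 57/4 = -19/4 ≈ -4.7500)
(-52*17)*(o/32 + B/(-22)) = (-52*17)*(15/32 - 19/4/(-22)) = -884*(15*(1/32) - 19/4*(-1/22)) = -884*(15/32 + 19/88) = -884*241/352 = -53261/88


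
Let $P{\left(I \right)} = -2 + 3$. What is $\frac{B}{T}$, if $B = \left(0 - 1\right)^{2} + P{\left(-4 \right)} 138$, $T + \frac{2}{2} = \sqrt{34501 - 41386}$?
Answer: $- \frac{139}{6886} - \frac{1251 i \sqrt{85}}{6886} \approx -0.020186 - 1.6749 i$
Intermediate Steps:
$P{\left(I \right)} = 1$
$T = -1 + 9 i \sqrt{85}$ ($T = -1 + \sqrt{34501 - 41386} = -1 + \sqrt{-6885} = -1 + 9 i \sqrt{85} \approx -1.0 + 82.976 i$)
$B = 139$ ($B = \left(0 - 1\right)^{2} + 1 \cdot 138 = \left(-1\right)^{2} + 138 = 1 + 138 = 139$)
$\frac{B}{T} = \frac{139}{-1 + 9 i \sqrt{85}}$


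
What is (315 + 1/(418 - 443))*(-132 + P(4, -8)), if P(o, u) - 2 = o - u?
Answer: -929132/25 ≈ -37165.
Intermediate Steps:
P(o, u) = 2 + o - u (P(o, u) = 2 + (o - u) = 2 + o - u)
(315 + 1/(418 - 443))*(-132 + P(4, -8)) = (315 + 1/(418 - 443))*(-132 + (2 + 4 - 1*(-8))) = (315 + 1/(-25))*(-132 + (2 + 4 + 8)) = (315 - 1/25)*(-132 + 14) = (7874/25)*(-118) = -929132/25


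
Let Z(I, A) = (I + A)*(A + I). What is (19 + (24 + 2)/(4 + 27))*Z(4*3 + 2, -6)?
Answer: 39360/31 ≈ 1269.7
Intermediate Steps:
Z(I, A) = (A + I)**2 (Z(I, A) = (A + I)*(A + I) = (A + I)**2)
(19 + (24 + 2)/(4 + 27))*Z(4*3 + 2, -6) = (19 + (24 + 2)/(4 + 27))*(-6 + (4*3 + 2))**2 = (19 + 26/31)*(-6 + (12 + 2))**2 = (19 + 26*(1/31))*(-6 + 14)**2 = (19 + 26/31)*8**2 = (615/31)*64 = 39360/31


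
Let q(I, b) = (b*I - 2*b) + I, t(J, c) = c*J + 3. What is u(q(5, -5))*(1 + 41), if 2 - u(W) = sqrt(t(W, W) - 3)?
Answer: -336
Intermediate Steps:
t(J, c) = 3 + J*c (t(J, c) = J*c + 3 = 3 + J*c)
q(I, b) = I - 2*b + I*b (q(I, b) = (I*b - 2*b) + I = (-2*b + I*b) + I = I - 2*b + I*b)
u(W) = 2 - sqrt(W**2) (u(W) = 2 - sqrt((3 + W*W) - 3) = 2 - sqrt((3 + W**2) - 3) = 2 - sqrt(W**2))
u(q(5, -5))*(1 + 41) = (2 - sqrt((5 - 2*(-5) + 5*(-5))**2))*(1 + 41) = (2 - sqrt((5 + 10 - 25)**2))*42 = (2 - sqrt((-10)**2))*42 = (2 - sqrt(100))*42 = (2 - 1*10)*42 = (2 - 10)*42 = -8*42 = -336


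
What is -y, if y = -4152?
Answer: 4152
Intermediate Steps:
-y = -1*(-4152) = 4152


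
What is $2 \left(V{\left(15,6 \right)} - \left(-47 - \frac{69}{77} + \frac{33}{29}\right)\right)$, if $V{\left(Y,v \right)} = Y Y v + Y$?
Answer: $\frac{6304912}{2233} \approx 2823.5$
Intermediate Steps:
$V{\left(Y,v \right)} = Y + v Y^{2}$ ($V{\left(Y,v \right)} = Y^{2} v + Y = v Y^{2} + Y = Y + v Y^{2}$)
$2 \left(V{\left(15,6 \right)} - \left(-47 - \frac{69}{77} + \frac{33}{29}\right)\right) = 2 \left(15 \left(1 + 15 \cdot 6\right) - \left(-47 - \frac{69}{77} + \frac{33}{29}\right)\right) = 2 \left(15 \left(1 + 90\right) - \left(-47 - \frac{69}{77} + \frac{33}{29}\right)\right) = 2 \left(15 \cdot 91 + \left(47 - \left(- \frac{69}{77} + \frac{33}{29}\right)\right)\right) = 2 \left(1365 + \left(47 - \frac{540}{2233}\right)\right) = 2 \left(1365 + \frac{104411}{2233}\right) = 2 \cdot \frac{3152456}{2233} = \frac{6304912}{2233}$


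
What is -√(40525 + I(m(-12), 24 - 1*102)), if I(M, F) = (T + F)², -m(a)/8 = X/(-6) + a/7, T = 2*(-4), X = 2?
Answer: -√47921 ≈ -218.91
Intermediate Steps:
T = -8
m(a) = 8/3 - 8*a/7 (m(a) = -8*(2/(-6) + a/7) = -8*(2*(-⅙) + a*(⅐)) = -8*(-⅓ + a/7) = 8/3 - 8*a/7)
I(M, F) = (-8 + F)²
-√(40525 + I(m(-12), 24 - 1*102)) = -√(40525 + (-8 + (24 - 1*102))²) = -√(40525 + (-8 + (24 - 102))²) = -√(40525 + (-8 - 78)²) = -√(40525 + (-86)²) = -√(40525 + 7396) = -√47921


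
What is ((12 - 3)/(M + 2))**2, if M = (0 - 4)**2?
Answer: 1/4 ≈ 0.25000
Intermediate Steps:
M = 16 (M = (-4)**2 = 16)
((12 - 3)/(M + 2))**2 = ((12 - 3)/(16 + 2))**2 = (9/18)**2 = (9*(1/18))**2 = (1/2)**2 = 1/4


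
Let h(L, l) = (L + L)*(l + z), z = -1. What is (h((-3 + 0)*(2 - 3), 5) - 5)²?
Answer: 361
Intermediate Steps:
h(L, l) = 2*L*(-1 + l) (h(L, l) = (L + L)*(l - 1) = (2*L)*(-1 + l) = 2*L*(-1 + l))
(h((-3 + 0)*(2 - 3), 5) - 5)² = (2*((-3 + 0)*(2 - 3))*(-1 + 5) - 5)² = (2*(-3*(-1))*4 - 5)² = (2*3*4 - 5)² = (24 - 5)² = 19² = 361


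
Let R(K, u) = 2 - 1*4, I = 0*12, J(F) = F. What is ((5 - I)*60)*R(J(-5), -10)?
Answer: -600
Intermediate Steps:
I = 0
R(K, u) = -2 (R(K, u) = 2 - 4 = -2)
((5 - I)*60)*R(J(-5), -10) = ((5 - 1*0)*60)*(-2) = ((5 + 0)*60)*(-2) = (5*60)*(-2) = 300*(-2) = -600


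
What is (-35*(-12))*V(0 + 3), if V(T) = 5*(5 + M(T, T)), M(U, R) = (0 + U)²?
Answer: 29400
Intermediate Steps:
M(U, R) = U²
V(T) = 25 + 5*T² (V(T) = 5*(5 + T²) = 25 + 5*T²)
(-35*(-12))*V(0 + 3) = (-35*(-12))*(25 + 5*(0 + 3)²) = 420*(25 + 5*3²) = 420*(25 + 5*9) = 420*(25 + 45) = 420*70 = 29400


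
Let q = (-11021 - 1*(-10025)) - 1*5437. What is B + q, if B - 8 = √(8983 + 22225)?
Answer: -6425 + 2*√7802 ≈ -6248.3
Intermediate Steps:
q = -6433 (q = (-11021 + 10025) - 5437 = -996 - 5437 = -6433)
B = 8 + 2*√7802 (B = 8 + √(8983 + 22225) = 8 + √31208 = 8 + 2*√7802 ≈ 184.66)
B + q = (8 + 2*√7802) - 6433 = -6425 + 2*√7802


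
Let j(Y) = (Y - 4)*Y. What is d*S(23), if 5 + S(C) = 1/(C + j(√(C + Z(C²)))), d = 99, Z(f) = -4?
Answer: -359271/730 + 99*√19/365 ≈ -490.97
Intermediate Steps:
j(Y) = Y*(-4 + Y) (j(Y) = (-4 + Y)*Y = Y*(-4 + Y))
S(C) = -5 + 1/(C + √(-4 + C)*(-4 + √(-4 + C))) (S(C) = -5 + 1/(C + √(C - 4)*(-4 + √(C - 4))) = -5 + 1/(C + √(-4 + C)*(-4 + √(-4 + C))))
d*S(23) = 99*((21 - 10*23 + 20*√(-4 + 23))/(2*(-2 + 23 - 2*√(-4 + 23)))) = 99*((21 - 230 + 20*√19)/(2*(-2 + 23 - 2*√19))) = 99*((-209 + 20*√19)/(2*(21 - 2*√19))) = 99*(-209 + 20*√19)/(2*(21 - 2*√19))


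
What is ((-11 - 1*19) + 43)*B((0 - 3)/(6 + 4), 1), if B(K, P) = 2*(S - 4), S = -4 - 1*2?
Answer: -260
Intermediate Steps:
S = -6 (S = -4 - 2 = -6)
B(K, P) = -20 (B(K, P) = 2*(-6 - 4) = 2*(-10) = -20)
((-11 - 1*19) + 43)*B((0 - 3)/(6 + 4), 1) = ((-11 - 1*19) + 43)*(-20) = ((-11 - 19) + 43)*(-20) = (-30 + 43)*(-20) = 13*(-20) = -260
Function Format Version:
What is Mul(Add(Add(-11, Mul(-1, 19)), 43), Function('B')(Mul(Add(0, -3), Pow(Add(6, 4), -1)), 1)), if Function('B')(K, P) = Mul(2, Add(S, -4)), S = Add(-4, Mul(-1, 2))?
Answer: -260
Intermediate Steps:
S = -6 (S = Add(-4, -2) = -6)
Function('B')(K, P) = -20 (Function('B')(K, P) = Mul(2, Add(-6, -4)) = Mul(2, -10) = -20)
Mul(Add(Add(-11, Mul(-1, 19)), 43), Function('B')(Mul(Add(0, -3), Pow(Add(6, 4), -1)), 1)) = Mul(Add(Add(-11, Mul(-1, 19)), 43), -20) = Mul(Add(Add(-11, -19), 43), -20) = Mul(Add(-30, 43), -20) = Mul(13, -20) = -260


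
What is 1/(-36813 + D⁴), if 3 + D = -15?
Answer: 1/68163 ≈ 1.4671e-5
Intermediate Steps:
D = -18 (D = -3 - 15 = -18)
1/(-36813 + D⁴) = 1/(-36813 + (-18)⁴) = 1/(-36813 + 104976) = 1/68163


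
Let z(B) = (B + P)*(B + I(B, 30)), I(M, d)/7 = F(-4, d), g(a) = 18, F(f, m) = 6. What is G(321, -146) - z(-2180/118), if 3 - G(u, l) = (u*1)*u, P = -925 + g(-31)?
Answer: -282886314/3481 ≈ -81266.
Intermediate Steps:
I(M, d) = 42 (I(M, d) = 7*6 = 42)
P = -907 (P = -925 + 18 = -907)
z(B) = (-907 + B)*(42 + B) (z(B) = (B - 907)*(B + 42) = (-907 + B)*(42 + B))
G(u, l) = 3 - u² (G(u, l) = 3 - u*1*u = 3 - u*u = 3 - u²)
G(321, -146) - z(-2180/118) = (3 - 1*321²) - (-38094 + (-2180/118)² - (-1885700)/118) = (3 - 1*103041) - (-38094 + (-2180*1/118)² - (-1885700)/118) = (3 - 103041) - (-38094 + (-1090/59)² - 865*(-1090/59)) = -103038 - (-38094 + 1188100/3481 + 942850/59) = -103038 - 1*(-75788964/3481) = -103038 + 75788964/3481 = -282886314/3481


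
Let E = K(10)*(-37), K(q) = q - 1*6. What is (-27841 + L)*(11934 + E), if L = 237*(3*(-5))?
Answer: -370033256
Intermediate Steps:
K(q) = -6 + q (K(q) = q - 6 = -6 + q)
L = -3555 (L = 237*(-15) = -3555)
E = -148 (E = (-6 + 10)*(-37) = 4*(-37) = -148)
(-27841 + L)*(11934 + E) = (-27841 - 3555)*(11934 - 148) = -31396*11786 = -370033256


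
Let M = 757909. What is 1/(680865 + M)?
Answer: 1/1438774 ≈ 6.9504e-7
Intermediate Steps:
1/(680865 + M) = 1/(680865 + 757909) = 1/1438774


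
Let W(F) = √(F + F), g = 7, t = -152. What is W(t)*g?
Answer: 28*I*√19 ≈ 122.05*I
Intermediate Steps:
W(F) = √2*√F (W(F) = √(2*F) = √2*√F)
W(t)*g = (√2*√(-152))*7 = (√2*(2*I*√38))*7 = (4*I*√19)*7 = 28*I*√19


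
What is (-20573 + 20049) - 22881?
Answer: -23405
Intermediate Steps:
(-20573 + 20049) - 22881 = -524 - 22881 = -23405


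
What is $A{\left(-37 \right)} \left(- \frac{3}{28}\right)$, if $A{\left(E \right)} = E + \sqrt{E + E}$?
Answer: $\frac{111}{28} - \frac{3 i \sqrt{74}}{28} \approx 3.9643 - 0.92168 i$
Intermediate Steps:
$A{\left(E \right)} = E + \sqrt{2} \sqrt{E}$ ($A{\left(E \right)} = E + \sqrt{2 E} = E + \sqrt{2} \sqrt{E}$)
$A{\left(-37 \right)} \left(- \frac{3}{28}\right) = \left(-37 + \sqrt{2} \sqrt{-37}\right) \left(- \frac{3}{28}\right) = \left(-37 + \sqrt{2} i \sqrt{37}\right) \left(\left(-3\right) \frac{1}{28}\right) = \left(-37 + i \sqrt{74}\right) \left(- \frac{3}{28}\right) = \frac{111}{28} - \frac{3 i \sqrt{74}}{28}$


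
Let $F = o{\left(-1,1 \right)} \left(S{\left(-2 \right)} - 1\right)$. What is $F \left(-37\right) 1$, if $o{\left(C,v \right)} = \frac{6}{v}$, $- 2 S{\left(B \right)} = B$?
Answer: $0$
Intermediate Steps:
$S{\left(B \right)} = - \frac{B}{2}$
$F = 0$ ($F = \frac{6}{1} \left(\left(- \frac{1}{2}\right) \left(-2\right) - 1\right) = 6 \cdot 1 \left(1 - 1\right) = 6 \cdot 0 = 0$)
$F \left(-37\right) 1 = 0 \left(-37\right) 1 = 0 \cdot 1 = 0$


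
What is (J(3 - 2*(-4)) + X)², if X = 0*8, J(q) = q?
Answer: 121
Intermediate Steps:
X = 0
(J(3 - 2*(-4)) + X)² = ((3 - 2*(-4)) + 0)² = ((3 + 8) + 0)² = (11 + 0)² = 11² = 121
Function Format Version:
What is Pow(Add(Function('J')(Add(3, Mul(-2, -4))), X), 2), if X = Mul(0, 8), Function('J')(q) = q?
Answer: 121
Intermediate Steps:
X = 0
Pow(Add(Function('J')(Add(3, Mul(-2, -4))), X), 2) = Pow(Add(Add(3, Mul(-2, -4)), 0), 2) = Pow(Add(Add(3, 8), 0), 2) = Pow(Add(11, 0), 2) = Pow(11, 2) = 121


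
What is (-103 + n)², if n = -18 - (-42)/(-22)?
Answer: 1827904/121 ≈ 15107.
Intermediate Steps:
n = -219/11 (n = -18 - (-42)*(-1)/22 = -18 - 1*21/11 = -18 - 21/11 = -219/11 ≈ -19.909)
(-103 + n)² = (-103 - 219/11)² = (-1352/11)² = 1827904/121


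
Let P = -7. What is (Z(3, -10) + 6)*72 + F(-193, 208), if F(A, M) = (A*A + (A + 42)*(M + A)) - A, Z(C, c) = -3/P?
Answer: 249479/7 ≈ 35640.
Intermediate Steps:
Z(C, c) = 3/7 (Z(C, c) = -3/(-7) = -3*(-1/7) = 3/7)
F(A, M) = A**2 - A + (42 + A)*(A + M) (F(A, M) = (A**2 + (42 + A)*(A + M)) - A = A**2 - A + (42 + A)*(A + M))
(Z(3, -10) + 6)*72 + F(-193, 208) = (3/7 + 6)*72 + (2*(-193)**2 + 41*(-193) + 42*208 - 193*208) = (45/7)*72 + (2*37249 - 7913 + 8736 - 40144) = 3240/7 + (74498 - 7913 + 8736 - 40144) = 3240/7 + 35177 = 249479/7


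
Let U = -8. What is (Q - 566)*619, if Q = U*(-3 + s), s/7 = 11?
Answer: -716802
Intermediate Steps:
s = 77 (s = 7*11 = 77)
Q = -592 (Q = -8*(-3 + 77) = -8*74 = -592)
(Q - 566)*619 = (-592 - 566)*619 = -1158*619 = -716802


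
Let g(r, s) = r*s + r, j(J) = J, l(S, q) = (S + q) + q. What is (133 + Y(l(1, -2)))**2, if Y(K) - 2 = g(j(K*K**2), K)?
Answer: 35721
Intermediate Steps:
l(S, q) = S + 2*q
g(r, s) = r + r*s
Y(K) = 2 + K**3*(1 + K) (Y(K) = 2 + (K*K**2)*(1 + K) = 2 + K**3*(1 + K))
(133 + Y(l(1, -2)))**2 = (133 + (2 + (1 + 2*(-2))**3*(1 + (1 + 2*(-2)))))**2 = (133 + (2 + (1 - 4)**3*(1 + (1 - 4))))**2 = (133 + (2 + (-3)**3*(1 - 3)))**2 = (133 + (2 - 27*(-2)))**2 = (133 + (2 + 54))**2 = (133 + 56)**2 = 189**2 = 35721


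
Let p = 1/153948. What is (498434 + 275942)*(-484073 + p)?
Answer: -14427025658879582/38487 ≈ -3.7485e+11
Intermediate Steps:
p = 1/153948 ≈ 6.4957e-6
(498434 + 275942)*(-484073 + p) = (498434 + 275942)*(-484073 + 1/153948) = 774376*(-74522070203/153948) = -14427025658879582/38487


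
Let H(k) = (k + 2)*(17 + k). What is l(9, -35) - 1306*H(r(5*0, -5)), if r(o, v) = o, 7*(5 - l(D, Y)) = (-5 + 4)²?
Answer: -310794/7 ≈ -44399.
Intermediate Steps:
l(D, Y) = 34/7 (l(D, Y) = 5 - (-5 + 4)²/7 = 5 - ⅐*(-1)² = 5 - ⅐*1 = 5 - ⅐ = 34/7)
H(k) = (2 + k)*(17 + k)
l(9, -35) - 1306*H(r(5*0, -5)) = 34/7 - 1306*(34 + (5*0)² + 19*(5*0)) = 34/7 - 1306*(34 + 0² + 19*0) = 34/7 - 1306*(34 + 0 + 0) = 34/7 - 1306*34 = 34/7 - 44404 = -310794/7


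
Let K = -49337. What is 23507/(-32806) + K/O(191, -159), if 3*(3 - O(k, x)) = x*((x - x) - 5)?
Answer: 403097697/2148793 ≈ 187.59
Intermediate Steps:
O(k, x) = 3 + 5*x/3 (O(k, x) = 3 - x*((x - x) - 5)/3 = 3 - x*(0 - 5)/3 = 3 - x*(-5)/3 = 3 - (-5)*x/3 = 3 + 5*x/3)
23507/(-32806) + K/O(191, -159) = 23507/(-32806) - 49337/(3 + (5/3)*(-159)) = 23507*(-1/32806) - 49337/(3 - 265) = -23507/32806 - 49337/(-262) = -23507/32806 - 49337*(-1/262) = -23507/32806 + 49337/262 = 403097697/2148793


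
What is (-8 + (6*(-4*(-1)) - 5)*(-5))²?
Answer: 10609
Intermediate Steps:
(-8 + (6*(-4*(-1)) - 5)*(-5))² = (-8 + (6*4 - 5)*(-5))² = (-8 + (24 - 5)*(-5))² = (-8 + 19*(-5))² = (-8 - 95)² = (-103)² = 10609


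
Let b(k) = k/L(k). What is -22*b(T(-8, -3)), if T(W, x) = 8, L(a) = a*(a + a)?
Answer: -11/8 ≈ -1.3750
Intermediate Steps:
L(a) = 2*a² (L(a) = a*(2*a) = 2*a²)
b(k) = 1/(2*k) (b(k) = k/((2*k²)) = k*(1/(2*k²)) = 1/(2*k))
-22*b(T(-8, -3)) = -11/8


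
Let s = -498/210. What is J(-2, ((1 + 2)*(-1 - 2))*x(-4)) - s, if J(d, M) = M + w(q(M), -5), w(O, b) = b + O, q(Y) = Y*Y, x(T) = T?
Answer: 46528/35 ≈ 1329.4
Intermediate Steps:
q(Y) = Y²
s = -83/35 (s = -498*1/210 = -83/35 ≈ -2.3714)
w(O, b) = O + b
J(d, M) = -5 + M + M² (J(d, M) = M + (M² - 5) = M + (-5 + M²) = -5 + M + M²)
J(-2, ((1 + 2)*(-1 - 2))*x(-4)) - s = (-5 + ((1 + 2)*(-1 - 2))*(-4) + (((1 + 2)*(-1 - 2))*(-4))²) - 1*(-83/35) = (-5 + (3*(-3))*(-4) + ((3*(-3))*(-4))²) + 83/35 = (-5 - 9*(-4) + (-9*(-4))²) + 83/35 = (-5 + 36 + 36²) + 83/35 = (-5 + 36 + 1296) + 83/35 = 1327 + 83/35 = 46528/35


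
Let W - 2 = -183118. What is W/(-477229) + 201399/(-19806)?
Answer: -30828882625/3150665858 ≈ -9.7849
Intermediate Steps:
W = -183116 (W = 2 - 183118 = -183116)
W/(-477229) + 201399/(-19806) = -183116/(-477229) + 201399/(-19806) = -183116*(-1/477229) + 201399*(-1/19806) = 183116/477229 - 67133/6602 = -30828882625/3150665858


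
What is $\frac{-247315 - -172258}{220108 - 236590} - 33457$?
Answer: $- \frac{183787739}{5494} \approx -33452.0$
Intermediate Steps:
$\frac{-247315 - -172258}{220108 - 236590} - 33457 = \frac{-247315 + 172258}{-16482} - 33457 = \left(-75057\right) \left(- \frac{1}{16482}\right) - 33457 = \frac{25019}{5494} - 33457 = - \frac{183787739}{5494}$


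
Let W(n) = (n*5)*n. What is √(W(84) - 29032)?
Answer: 2*√1562 ≈ 79.044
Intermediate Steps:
W(n) = 5*n² (W(n) = (5*n)*n = 5*n²)
√(W(84) - 29032) = √(5*84² - 29032) = √(5*7056 - 29032) = √(35280 - 29032) = √6248 = 2*√1562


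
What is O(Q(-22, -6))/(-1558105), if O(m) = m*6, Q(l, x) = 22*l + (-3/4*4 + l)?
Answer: 3054/1558105 ≈ 0.0019601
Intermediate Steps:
Q(l, x) = -3 + 23*l (Q(l, x) = 22*l + (-3*¼*4 + l) = 22*l + (-¾*4 + l) = 22*l + (-3 + l) = -3 + 23*l)
O(m) = 6*m
O(Q(-22, -6))/(-1558105) = (6*(-3 + 23*(-22)))/(-1558105) = (6*(-3 - 506))*(-1/1558105) = (6*(-509))*(-1/1558105) = -3054*(-1/1558105) = 3054/1558105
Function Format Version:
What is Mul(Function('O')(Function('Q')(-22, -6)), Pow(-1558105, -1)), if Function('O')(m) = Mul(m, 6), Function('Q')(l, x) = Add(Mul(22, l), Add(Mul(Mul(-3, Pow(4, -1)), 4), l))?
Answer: Rational(3054, 1558105) ≈ 0.0019601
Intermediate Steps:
Function('Q')(l, x) = Add(-3, Mul(23, l)) (Function('Q')(l, x) = Add(Mul(22, l), Add(Mul(Mul(-3, Rational(1, 4)), 4), l)) = Add(Mul(22, l), Add(Mul(Rational(-3, 4), 4), l)) = Add(Mul(22, l), Add(-3, l)) = Add(-3, Mul(23, l)))
Function('O')(m) = Mul(6, m)
Mul(Function('O')(Function('Q')(-22, -6)), Pow(-1558105, -1)) = Mul(Mul(6, Add(-3, Mul(23, -22))), Pow(-1558105, -1)) = Mul(Mul(6, Add(-3, -506)), Rational(-1, 1558105)) = Mul(Mul(6, -509), Rational(-1, 1558105)) = Mul(-3054, Rational(-1, 1558105)) = Rational(3054, 1558105)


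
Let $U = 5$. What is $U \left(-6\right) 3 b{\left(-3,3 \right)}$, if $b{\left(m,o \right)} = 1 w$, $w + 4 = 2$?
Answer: $180$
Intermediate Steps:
$w = -2$ ($w = -4 + 2 = -2$)
$b{\left(m,o \right)} = -2$ ($b{\left(m,o \right)} = 1 \left(-2\right) = -2$)
$U \left(-6\right) 3 b{\left(-3,3 \right)} = 5 \left(-6\right) 3 \left(-2\right) = \left(-30\right) \left(-6\right) = 180$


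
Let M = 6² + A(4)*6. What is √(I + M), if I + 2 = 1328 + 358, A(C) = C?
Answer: 4*√109 ≈ 41.761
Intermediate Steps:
I = 1684 (I = -2 + (1328 + 358) = -2 + 1686 = 1684)
M = 60 (M = 6² + 4*6 = 36 + 24 = 60)
√(I + M) = √(1684 + 60) = √1744 = 4*√109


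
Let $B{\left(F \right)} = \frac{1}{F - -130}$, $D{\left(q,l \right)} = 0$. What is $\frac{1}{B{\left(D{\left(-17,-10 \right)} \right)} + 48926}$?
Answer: $\frac{130}{6360381} \approx 2.0439 \cdot 10^{-5}$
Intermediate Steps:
$B{\left(F \right)} = \frac{1}{130 + F}$ ($B{\left(F \right)} = \frac{1}{F + 130} = \frac{1}{130 + F}$)
$\frac{1}{B{\left(D{\left(-17,-10 \right)} \right)} + 48926} = \frac{1}{\frac{1}{130 + 0} + 48926} = \frac{1}{\frac{1}{130} + 48926} = \frac{1}{\frac{6360381}{130}} = \frac{130}{6360381}$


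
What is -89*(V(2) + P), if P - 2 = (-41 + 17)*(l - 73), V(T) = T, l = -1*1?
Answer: -158420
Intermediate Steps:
l = -1
P = 1778 (P = 2 + (-41 + 17)*(-1 - 73) = 2 - 24*(-74) = 2 + 1776 = 1778)
-89*(V(2) + P) = -89*(2 + 1778) = -89*1780 = -158420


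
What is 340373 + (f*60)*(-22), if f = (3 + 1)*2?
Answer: 329813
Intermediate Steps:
f = 8 (f = 4*2 = 8)
340373 + (f*60)*(-22) = 340373 + (8*60)*(-22) = 340373 + 480*(-22) = 340373 - 10560 = 329813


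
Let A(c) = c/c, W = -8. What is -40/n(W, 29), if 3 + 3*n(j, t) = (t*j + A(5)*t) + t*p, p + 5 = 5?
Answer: 60/103 ≈ 0.58252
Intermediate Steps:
p = 0 (p = -5 + 5 = 0)
A(c) = 1
n(j, t) = -1 + t/3 + j*t/3 (n(j, t) = -1 + ((t*j + 1*t) + t*0)/3 = -1 + ((j*t + t) + 0)/3 = -1 + ((t + j*t) + 0)/3 = -1 + (t + j*t)/3 = -1 + (t/3 + j*t/3) = -1 + t/3 + j*t/3)
-40/n(W, 29) = -40/(-1 + (⅓)*29 + (⅓)*(-8)*29) = -40/(-1 + 29/3 - 232/3) = -40/(-206/3) = -40*(-3/206) = 60/103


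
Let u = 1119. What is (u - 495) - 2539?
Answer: -1915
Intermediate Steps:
(u - 495) - 2539 = (1119 - 495) - 2539 = 624 - 2539 = -1915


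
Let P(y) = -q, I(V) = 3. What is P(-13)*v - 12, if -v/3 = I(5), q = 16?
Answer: 132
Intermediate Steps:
v = -9 (v = -3*3 = -9)
P(y) = -16 (P(y) = -1*16 = -16)
P(-13)*v - 12 = -16*(-9) - 12 = 144 - 12 = 132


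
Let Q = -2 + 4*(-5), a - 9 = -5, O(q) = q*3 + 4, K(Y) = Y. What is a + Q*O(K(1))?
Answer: -150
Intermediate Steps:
O(q) = 4 + 3*q (O(q) = 3*q + 4 = 4 + 3*q)
a = 4 (a = 9 - 5 = 4)
Q = -22 (Q = -2 - 20 = -22)
a + Q*O(K(1)) = 4 - 22*(4 + 3*1) = 4 - 22*(4 + 3) = 4 - 22*7 = 4 - 154 = -150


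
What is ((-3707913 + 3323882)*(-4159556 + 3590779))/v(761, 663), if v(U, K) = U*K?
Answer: 218428000087/504543 ≈ 4.3292e+5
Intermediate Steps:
v(U, K) = K*U
((-3707913 + 3323882)*(-4159556 + 3590779))/v(761, 663) = ((-3707913 + 3323882)*(-4159556 + 3590779))/((663*761)) = -384031*(-568777)/504543 = 218428000087*(1/504543) = 218428000087/504543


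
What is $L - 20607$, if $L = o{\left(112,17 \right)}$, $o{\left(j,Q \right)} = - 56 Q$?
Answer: $-21559$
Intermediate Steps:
$L = -952$ ($L = \left(-56\right) 17 = -952$)
$L - 20607 = -952 - 20607 = -21559$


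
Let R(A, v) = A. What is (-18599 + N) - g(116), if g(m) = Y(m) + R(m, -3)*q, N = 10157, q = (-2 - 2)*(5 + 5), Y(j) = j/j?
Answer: -3803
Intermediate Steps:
Y(j) = 1
q = -40 (q = -4*10 = -40)
g(m) = 1 - 40*m (g(m) = 1 + m*(-40) = 1 - 40*m)
(-18599 + N) - g(116) = (-18599 + 10157) - (1 - 40*116) = -8442 - (1 - 4640) = -8442 - 1*(-4639) = -8442 + 4639 = -3803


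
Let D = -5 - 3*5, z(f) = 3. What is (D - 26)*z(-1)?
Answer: -138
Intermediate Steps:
D = -20 (D = -5 - 15 = -20)
(D - 26)*z(-1) = (-20 - 26)*3 = -46*3 = -138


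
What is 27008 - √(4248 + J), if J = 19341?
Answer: 27008 - 3*√2621 ≈ 26854.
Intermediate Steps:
27008 - √(4248 + J) = 27008 - √(4248 + 19341) = 27008 - √23589 = 27008 - 3*√2621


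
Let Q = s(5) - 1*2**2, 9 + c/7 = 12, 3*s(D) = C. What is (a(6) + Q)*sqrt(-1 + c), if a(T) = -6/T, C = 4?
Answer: -22*sqrt(5)/3 ≈ -16.398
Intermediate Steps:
s(D) = 4/3 (s(D) = (1/3)*4 = 4/3)
c = 21 (c = -63 + 7*12 = -63 + 84 = 21)
Q = -8/3 (Q = 4/3 - 1*2**2 = 4/3 - 1*4 = 4/3 - 4 = -8/3 ≈ -2.6667)
(a(6) + Q)*sqrt(-1 + c) = (-6/6 - 8/3)*sqrt(-1 + 21) = (-6*1/6 - 8/3)*sqrt(20) = (-1 - 8/3)*(2*sqrt(5)) = -22*sqrt(5)/3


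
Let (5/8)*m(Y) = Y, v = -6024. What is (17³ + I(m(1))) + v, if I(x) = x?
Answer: -5547/5 ≈ -1109.4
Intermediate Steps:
m(Y) = 8*Y/5
(17³ + I(m(1))) + v = (17³ + (8/5)*1) - 6024 = (4913 + 8/5) - 6024 = 24573/5 - 6024 = -5547/5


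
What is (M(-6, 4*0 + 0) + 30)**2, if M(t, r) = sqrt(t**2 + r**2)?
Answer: 1296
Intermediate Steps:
M(t, r) = sqrt(r**2 + t**2)
(M(-6, 4*0 + 0) + 30)**2 = (sqrt((4*0 + 0)**2 + (-6)**2) + 30)**2 = (sqrt((0 + 0)**2 + 36) + 30)**2 = (sqrt(0**2 + 36) + 30)**2 = (sqrt(0 + 36) + 30)**2 = (sqrt(36) + 30)**2 = (6 + 30)**2 = 36**2 = 1296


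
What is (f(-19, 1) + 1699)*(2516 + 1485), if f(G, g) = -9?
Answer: 6761690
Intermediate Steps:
(f(-19, 1) + 1699)*(2516 + 1485) = (-9 + 1699)*(2516 + 1485) = 1690*4001 = 6761690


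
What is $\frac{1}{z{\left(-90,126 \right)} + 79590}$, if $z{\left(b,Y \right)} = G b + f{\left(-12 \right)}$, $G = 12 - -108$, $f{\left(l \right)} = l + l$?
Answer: $\frac{1}{68766} \approx 1.4542 \cdot 10^{-5}$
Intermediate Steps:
$f{\left(l \right)} = 2 l$
$G = 120$ ($G = 12 + 108 = 120$)
$z{\left(b,Y \right)} = -24 + 120 b$ ($z{\left(b,Y \right)} = 120 b + 2 \left(-12\right) = 120 b - 24 = -24 + 120 b$)
$\frac{1}{z{\left(-90,126 \right)} + 79590} = \frac{1}{\left(-24 + 120 \left(-90\right)\right) + 79590} = \frac{1}{\left(-24 - 10800\right) + 79590} = \frac{1}{-10824 + 79590} = \frac{1}{68766}$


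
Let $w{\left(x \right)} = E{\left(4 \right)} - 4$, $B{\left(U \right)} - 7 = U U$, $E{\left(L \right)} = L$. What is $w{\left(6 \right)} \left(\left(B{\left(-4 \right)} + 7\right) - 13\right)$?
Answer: $0$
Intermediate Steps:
$B{\left(U \right)} = 7 + U^{2}$ ($B{\left(U \right)} = 7 + U U = 7 + U^{2}$)
$w{\left(x \right)} = 0$ ($w{\left(x \right)} = 4 - 4 = 0$)
$w{\left(6 \right)} \left(\left(B{\left(-4 \right)} + 7\right) - 13\right) = 0 \left(\left(\left(7 + \left(-4\right)^{2}\right) + 7\right) - 13\right) = 0 \left(\left(\left(7 + 16\right) + 7\right) - 13\right) = 0 \left(\left(23 + 7\right) - 13\right) = 0 \left(30 - 13\right) = 0 \cdot 17 = 0$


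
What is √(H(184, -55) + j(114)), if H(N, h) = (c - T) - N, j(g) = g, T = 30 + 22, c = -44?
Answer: I*√166 ≈ 12.884*I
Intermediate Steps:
T = 52
H(N, h) = -96 - N (H(N, h) = (-44 - 1*52) - N = (-44 - 52) - N = -96 - N)
√(H(184, -55) + j(114)) = √((-96 - 1*184) + 114) = √((-96 - 184) + 114) = √(-280 + 114) = √(-166) = I*√166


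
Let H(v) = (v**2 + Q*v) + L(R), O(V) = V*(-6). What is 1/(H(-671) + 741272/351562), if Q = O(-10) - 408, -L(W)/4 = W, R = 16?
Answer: 175781/120179203621 ≈ 1.4627e-6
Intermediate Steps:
O(V) = -6*V
L(W) = -4*W
Q = -348 (Q = -6*(-10) - 408 = 60 - 408 = -348)
H(v) = -64 + v**2 - 348*v (H(v) = (v**2 - 348*v) - 4*16 = (v**2 - 348*v) - 64 = -64 + v**2 - 348*v)
1/(H(-671) + 741272/351562) = 1/((-64 + (-671)**2 - 348*(-671)) + 741272/351562) = 1/((-64 + 450241 + 233508) + 741272*(1/351562)) = 1/(683685 + 370636/175781) = 1/(120179203621/175781) = 175781/120179203621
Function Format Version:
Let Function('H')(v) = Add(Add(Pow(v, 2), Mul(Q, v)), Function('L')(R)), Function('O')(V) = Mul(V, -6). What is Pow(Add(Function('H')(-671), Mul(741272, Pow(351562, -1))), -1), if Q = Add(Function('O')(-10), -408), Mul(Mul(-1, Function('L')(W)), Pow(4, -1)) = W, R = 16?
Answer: Rational(175781, 120179203621) ≈ 1.4627e-6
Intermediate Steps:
Function('O')(V) = Mul(-6, V)
Function('L')(W) = Mul(-4, W)
Q = -348 (Q = Add(Mul(-6, -10), -408) = Add(60, -408) = -348)
Function('H')(v) = Add(-64, Pow(v, 2), Mul(-348, v)) (Function('H')(v) = Add(Add(Pow(v, 2), Mul(-348, v)), Mul(-4, 16)) = Add(Add(Pow(v, 2), Mul(-348, v)), -64) = Add(-64, Pow(v, 2), Mul(-348, v)))
Pow(Add(Function('H')(-671), Mul(741272, Pow(351562, -1))), -1) = Pow(Add(Add(-64, Pow(-671, 2), Mul(-348, -671)), Mul(741272, Pow(351562, -1))), -1) = Pow(Add(Add(-64, 450241, 233508), Mul(741272, Rational(1, 351562))), -1) = Pow(Add(683685, Rational(370636, 175781)), -1) = Pow(Rational(120179203621, 175781), -1) = Rational(175781, 120179203621)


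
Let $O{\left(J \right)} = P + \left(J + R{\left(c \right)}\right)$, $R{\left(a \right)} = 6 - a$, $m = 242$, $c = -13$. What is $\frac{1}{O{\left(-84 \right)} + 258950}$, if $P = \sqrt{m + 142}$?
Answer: $\frac{86295}{22340480947} - \frac{8 \sqrt{6}}{67021442841} \approx 3.8624 \cdot 10^{-6}$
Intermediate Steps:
$P = 8 \sqrt{6}$ ($P = \sqrt{242 + 142} = \sqrt{384} = 8 \sqrt{6} \approx 19.596$)
$O{\left(J \right)} = 19 + J + 8 \sqrt{6}$ ($O{\left(J \right)} = 8 \sqrt{6} + \left(J + \left(6 - -13\right)\right) = 8 \sqrt{6} + \left(J + \left(6 + 13\right)\right) = 8 \sqrt{6} + \left(J + 19\right) = 8 \sqrt{6} + \left(19 + J\right) = 19 + J + 8 \sqrt{6}$)
$\frac{1}{O{\left(-84 \right)} + 258950} = \frac{1}{\left(19 - 84 + 8 \sqrt{6}\right) + 258950} = \frac{1}{\left(-65 + 8 \sqrt{6}\right) + 258950} = \frac{1}{258885 + 8 \sqrt{6}}$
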